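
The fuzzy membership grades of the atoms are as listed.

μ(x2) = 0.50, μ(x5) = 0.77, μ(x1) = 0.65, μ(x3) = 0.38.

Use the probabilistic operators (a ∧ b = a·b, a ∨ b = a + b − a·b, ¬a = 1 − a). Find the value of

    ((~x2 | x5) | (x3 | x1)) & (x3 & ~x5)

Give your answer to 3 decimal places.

~x2 = 1 − 0.5000 = 0.5000
~x2 | x5 = a + b − a·b on (0.5000, 0.7700) = 0.8850
x3 | x1 = a + b − a·b on (0.3800, 0.6500) = 0.7830
(~x2 | x5) | (x3 | x1) = a + b − a·b on (0.8850, 0.7830) = 0.9750
~x5 = 1 − 0.7700 = 0.2300
x3 & ~x5 = a·b on (0.3800, 0.2300) = 0.0874
((~x2 | x5) | (x3 | x1)) & (x3 & ~x5) = a·b on (0.9750, 0.0874) = 0.0852

0.085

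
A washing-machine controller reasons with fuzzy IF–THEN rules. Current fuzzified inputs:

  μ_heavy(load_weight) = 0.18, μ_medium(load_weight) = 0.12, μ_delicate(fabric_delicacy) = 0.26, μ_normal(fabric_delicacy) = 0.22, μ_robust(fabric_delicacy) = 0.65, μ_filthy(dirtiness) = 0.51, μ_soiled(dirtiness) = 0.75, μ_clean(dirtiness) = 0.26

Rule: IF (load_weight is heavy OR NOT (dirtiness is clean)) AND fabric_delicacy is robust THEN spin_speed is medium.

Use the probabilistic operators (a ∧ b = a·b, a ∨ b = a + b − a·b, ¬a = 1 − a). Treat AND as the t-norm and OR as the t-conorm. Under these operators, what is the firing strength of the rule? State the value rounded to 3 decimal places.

firing strength: (heavy=0.18 OR ¬clean=1−0.26=0.74) = 0.7868; AND[a·b] with robust=0.65 → w = 0.5114

0.511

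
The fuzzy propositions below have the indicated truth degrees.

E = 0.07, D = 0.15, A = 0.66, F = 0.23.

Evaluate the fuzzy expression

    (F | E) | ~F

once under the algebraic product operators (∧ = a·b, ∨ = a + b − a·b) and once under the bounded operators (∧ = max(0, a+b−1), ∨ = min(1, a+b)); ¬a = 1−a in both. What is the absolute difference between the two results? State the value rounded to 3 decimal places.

Under algebraic product:
  F | E = a + b − a·b on (0.2300, 0.0700) = 0.2839
  ~F = 1 − 0.2300 = 0.7700
  (F | E) | ~F = a + b − a·b on (0.2839, 0.7700) = 0.8353
  → value = 0.8353
Under bounded:
  F | E = min(1, a+b) on (0.23, 0.07) = 0.30
  ~F = 1 − 0.23 = 0.77
  (F | E) | ~F = min(1, a+b) on (0.30, 0.77) = 1.00
  → value = 1.0000
|0.8353 − 1.0000| = 0.165

0.165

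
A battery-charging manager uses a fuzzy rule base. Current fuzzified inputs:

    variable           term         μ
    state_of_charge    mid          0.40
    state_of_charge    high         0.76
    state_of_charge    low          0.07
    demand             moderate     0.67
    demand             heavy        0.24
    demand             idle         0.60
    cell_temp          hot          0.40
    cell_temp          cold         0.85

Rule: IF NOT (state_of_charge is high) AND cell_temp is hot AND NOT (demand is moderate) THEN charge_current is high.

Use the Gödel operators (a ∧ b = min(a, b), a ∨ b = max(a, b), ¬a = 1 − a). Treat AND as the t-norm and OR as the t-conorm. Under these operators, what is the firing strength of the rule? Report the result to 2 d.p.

0.24

firing strength: ¬high=1−0.76=0.24, hot=0.40, ¬moderate=1−0.67=0.33; AND[min(a, b)] → w = 0.24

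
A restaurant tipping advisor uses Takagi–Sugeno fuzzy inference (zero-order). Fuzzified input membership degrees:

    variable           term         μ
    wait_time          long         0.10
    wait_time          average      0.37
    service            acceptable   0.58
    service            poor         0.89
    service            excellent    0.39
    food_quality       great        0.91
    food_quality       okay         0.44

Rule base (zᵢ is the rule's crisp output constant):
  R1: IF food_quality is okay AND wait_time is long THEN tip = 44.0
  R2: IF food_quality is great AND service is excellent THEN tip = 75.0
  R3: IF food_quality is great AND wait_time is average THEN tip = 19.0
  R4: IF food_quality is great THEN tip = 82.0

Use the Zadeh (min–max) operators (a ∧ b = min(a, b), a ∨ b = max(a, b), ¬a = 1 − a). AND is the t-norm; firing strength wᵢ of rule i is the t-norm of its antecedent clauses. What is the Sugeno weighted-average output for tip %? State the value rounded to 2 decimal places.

R1 (z=44.0): okay=0.44, long=0.10; AND[min(a, b)] → w = 0.10
R2 (z=75.0): great=0.91, excellent=0.39; AND[min(a, b)] → w = 0.39
R3 (z=19.0): great=0.91, average=0.37; AND[min(a, b)] → w = 0.37
R4 (z=82.0): great=0.91 → w = 0.91
Weighted average = (0.10·44.0 + 0.39·75.0 + 0.37·19.0 + 0.91·82.0) / (0.10 + 0.39 + 0.37 + 0.91)
  = 115.3000 / 1.7700 = 65.14

65.14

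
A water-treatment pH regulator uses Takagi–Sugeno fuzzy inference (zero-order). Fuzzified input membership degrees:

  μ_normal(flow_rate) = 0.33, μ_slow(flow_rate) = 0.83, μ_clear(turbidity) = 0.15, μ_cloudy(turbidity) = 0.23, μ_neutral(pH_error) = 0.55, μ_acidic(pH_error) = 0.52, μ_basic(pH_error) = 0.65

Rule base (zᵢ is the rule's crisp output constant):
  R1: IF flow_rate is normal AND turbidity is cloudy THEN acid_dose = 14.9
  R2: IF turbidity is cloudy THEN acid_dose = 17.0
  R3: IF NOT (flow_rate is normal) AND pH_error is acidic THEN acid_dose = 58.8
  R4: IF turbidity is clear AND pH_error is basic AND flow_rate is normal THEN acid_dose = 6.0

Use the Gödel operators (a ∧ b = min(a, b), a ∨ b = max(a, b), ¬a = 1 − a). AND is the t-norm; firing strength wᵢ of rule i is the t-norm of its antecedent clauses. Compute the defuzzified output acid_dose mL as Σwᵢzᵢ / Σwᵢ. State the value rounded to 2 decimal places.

34.35

R1 (z=14.9): normal=0.33, cloudy=0.23; AND[min(a, b)] → w = 0.23
R2 (z=17.0): cloudy=0.23 → w = 0.23
R3 (z=58.8): ¬normal=1−0.33=0.67, acidic=0.52; AND[min(a, b)] → w = 0.52
R4 (z=6.0): clear=0.15, basic=0.65, normal=0.33; AND[min(a, b)] → w = 0.15
Weighted average = (0.23·14.9 + 0.23·17.0 + 0.52·58.8 + 0.15·6.0) / (0.23 + 0.23 + 0.52 + 0.15)
  = 38.8130 / 1.1300 = 34.35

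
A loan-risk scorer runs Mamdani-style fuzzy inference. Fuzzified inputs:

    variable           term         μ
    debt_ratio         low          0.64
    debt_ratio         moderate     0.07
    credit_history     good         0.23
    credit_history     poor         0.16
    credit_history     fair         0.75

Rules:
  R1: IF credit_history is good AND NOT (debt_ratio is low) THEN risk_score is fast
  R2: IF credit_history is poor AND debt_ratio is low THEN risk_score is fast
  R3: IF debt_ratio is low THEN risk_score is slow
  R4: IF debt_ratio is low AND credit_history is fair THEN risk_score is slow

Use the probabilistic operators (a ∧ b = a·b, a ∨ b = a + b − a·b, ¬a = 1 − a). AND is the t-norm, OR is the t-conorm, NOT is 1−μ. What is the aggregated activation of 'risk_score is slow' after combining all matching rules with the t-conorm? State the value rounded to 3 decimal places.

0.813

R1: good=0.23, ¬low=1−0.64=0.36; AND[a·b] → w = 0.0828
R2: poor=0.16, low=0.64; AND[a·b] → w = 0.1024
R3: low=0.64 → w = 0.6400
R4: low=0.64, fair=0.75; AND[a·b] → w = 0.4800
Rules with consequent 'slow': {R3, R4} → strengths 0.6400, 0.4800
Aggregate via t-conorm [a + b − a·b]: 0.8128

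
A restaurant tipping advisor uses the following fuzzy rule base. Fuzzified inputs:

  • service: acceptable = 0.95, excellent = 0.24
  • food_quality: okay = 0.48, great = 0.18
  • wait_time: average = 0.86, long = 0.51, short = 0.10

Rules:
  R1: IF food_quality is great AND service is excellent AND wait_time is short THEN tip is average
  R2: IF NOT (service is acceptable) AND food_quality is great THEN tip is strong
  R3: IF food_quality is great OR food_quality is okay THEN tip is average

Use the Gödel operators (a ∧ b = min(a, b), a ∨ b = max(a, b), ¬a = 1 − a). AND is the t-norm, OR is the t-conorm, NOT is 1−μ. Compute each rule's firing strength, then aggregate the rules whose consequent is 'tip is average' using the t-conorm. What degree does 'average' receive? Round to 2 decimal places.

0.48

R1: great=0.18, excellent=0.24, short=0.10; AND[min(a, b)] → w = 0.10
R2: ¬acceptable=1−0.95=0.05, great=0.18; AND[min(a, b)] → w = 0.05
R3: great=0.18, okay=0.48; OR[max(a, b)] → w = 0.48
Rules with consequent 'average': {R1, R3} → strengths 0.10, 0.48
Aggregate via t-conorm [max(a, b)]: 0.48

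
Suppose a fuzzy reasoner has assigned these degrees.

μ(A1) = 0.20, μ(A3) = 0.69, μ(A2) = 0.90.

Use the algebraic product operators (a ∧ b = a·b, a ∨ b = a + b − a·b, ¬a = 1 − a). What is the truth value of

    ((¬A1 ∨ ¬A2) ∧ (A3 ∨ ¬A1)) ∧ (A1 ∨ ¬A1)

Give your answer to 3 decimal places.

¬A1 = 1 − 0.2000 = 0.8000
¬A2 = 1 − 0.9000 = 0.1000
¬A1 ∨ ¬A2 = a + b − a·b on (0.8000, 0.1000) = 0.8200
¬A1 = 1 − 0.2000 = 0.8000
A3 ∨ ¬A1 = a + b − a·b on (0.6900, 0.8000) = 0.9380
(¬A1 ∨ ¬A2) ∧ (A3 ∨ ¬A1) = a·b on (0.8200, 0.9380) = 0.7692
¬A1 = 1 − 0.2000 = 0.8000
A1 ∨ ¬A1 = a + b − a·b on (0.2000, 0.8000) = 0.8400
((¬A1 ∨ ¬A2) ∧ (A3 ∨ ¬A1)) ∧ (A1 ∨ ¬A1) = a·b on (0.7692, 0.8400) = 0.6461

0.646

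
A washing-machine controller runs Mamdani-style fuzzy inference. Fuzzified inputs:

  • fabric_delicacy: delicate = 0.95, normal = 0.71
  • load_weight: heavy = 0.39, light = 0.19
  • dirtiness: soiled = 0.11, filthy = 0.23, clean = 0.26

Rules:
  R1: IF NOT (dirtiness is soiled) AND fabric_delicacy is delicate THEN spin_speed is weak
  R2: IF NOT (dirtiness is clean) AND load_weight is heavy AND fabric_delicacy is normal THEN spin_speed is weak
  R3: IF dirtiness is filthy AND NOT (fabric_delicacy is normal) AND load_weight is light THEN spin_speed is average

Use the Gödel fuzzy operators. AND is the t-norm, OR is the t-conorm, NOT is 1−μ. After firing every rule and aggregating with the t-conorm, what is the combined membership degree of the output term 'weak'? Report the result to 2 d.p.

R1: ¬soiled=1−0.11=0.89, delicate=0.95; AND[min(a, b)] → w = 0.89
R2: ¬clean=1−0.26=0.74, heavy=0.39, normal=0.71; AND[min(a, b)] → w = 0.39
R3: filthy=0.23, ¬normal=1−0.71=0.29, light=0.19; AND[min(a, b)] → w = 0.19
Rules with consequent 'weak': {R1, R2} → strengths 0.89, 0.39
Aggregate via t-conorm [max(a, b)]: 0.89

0.89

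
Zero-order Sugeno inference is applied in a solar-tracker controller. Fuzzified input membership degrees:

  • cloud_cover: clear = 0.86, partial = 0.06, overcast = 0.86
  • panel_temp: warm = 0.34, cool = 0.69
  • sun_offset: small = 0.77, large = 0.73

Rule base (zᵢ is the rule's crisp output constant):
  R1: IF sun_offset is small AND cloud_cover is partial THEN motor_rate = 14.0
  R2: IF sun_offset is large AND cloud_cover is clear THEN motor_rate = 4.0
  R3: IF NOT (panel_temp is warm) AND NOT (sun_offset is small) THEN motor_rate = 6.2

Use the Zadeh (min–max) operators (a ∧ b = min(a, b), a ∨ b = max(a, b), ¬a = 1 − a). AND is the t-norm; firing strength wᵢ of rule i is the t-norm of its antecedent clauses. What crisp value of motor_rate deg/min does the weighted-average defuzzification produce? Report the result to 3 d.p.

R1 (z=14.0): small=0.77, partial=0.06; AND[min(a, b)] → w = 0.06
R2 (z=4.0): large=0.73, clear=0.86; AND[min(a, b)] → w = 0.73
R3 (z=6.2): ¬warm=1−0.34=0.66, ¬small=1−0.77=0.23; AND[min(a, b)] → w = 0.23
Weighted average = (0.06·14.0 + 0.73·4.0 + 0.23·6.2) / (0.06 + 0.73 + 0.23)
  = 5.1860 / 1.0200 = 5.084

5.084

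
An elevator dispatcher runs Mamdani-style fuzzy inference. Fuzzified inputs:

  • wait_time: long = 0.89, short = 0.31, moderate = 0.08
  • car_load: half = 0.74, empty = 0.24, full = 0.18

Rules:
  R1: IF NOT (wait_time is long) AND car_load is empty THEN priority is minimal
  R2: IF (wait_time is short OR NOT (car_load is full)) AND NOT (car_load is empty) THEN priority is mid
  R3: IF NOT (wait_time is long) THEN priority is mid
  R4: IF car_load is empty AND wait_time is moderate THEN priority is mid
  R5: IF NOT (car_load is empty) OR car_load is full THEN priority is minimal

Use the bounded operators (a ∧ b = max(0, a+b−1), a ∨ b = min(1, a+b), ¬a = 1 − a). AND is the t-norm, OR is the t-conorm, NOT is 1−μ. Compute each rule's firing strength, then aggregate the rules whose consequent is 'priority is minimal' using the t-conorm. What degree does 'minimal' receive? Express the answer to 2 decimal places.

0.94

R1: ¬long=1−0.89=0.11, empty=0.24; AND[max(0, a+b−1)] → w = 0.00
R2: (short=0.31 OR ¬full=1−0.18=0.82) = 1.00; AND[max(0, a+b−1)] with ¬empty=1−0.24=0.76 → w = 0.76
R3: ¬long=1−0.89=0.11 → w = 0.11
R4: empty=0.24, moderate=0.08; AND[max(0, a+b−1)] → w = 0.00
R5: ¬empty=1−0.24=0.76, full=0.18; OR[min(1, a+b)] → w = 0.94
Rules with consequent 'minimal': {R1, R5} → strengths 0.00, 0.94
Aggregate via t-conorm [min(1, a+b)]: 0.94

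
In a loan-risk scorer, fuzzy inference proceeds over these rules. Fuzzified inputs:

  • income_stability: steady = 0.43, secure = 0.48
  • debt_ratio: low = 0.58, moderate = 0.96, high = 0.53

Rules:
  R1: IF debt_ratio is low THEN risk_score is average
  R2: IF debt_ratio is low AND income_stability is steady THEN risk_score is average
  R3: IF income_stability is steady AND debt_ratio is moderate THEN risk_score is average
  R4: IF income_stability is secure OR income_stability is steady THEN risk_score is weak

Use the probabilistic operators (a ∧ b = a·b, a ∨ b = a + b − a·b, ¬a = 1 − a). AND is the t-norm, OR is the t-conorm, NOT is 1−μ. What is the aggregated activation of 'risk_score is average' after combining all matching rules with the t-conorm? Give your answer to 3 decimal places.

R1: low=0.58 → w = 0.5800
R2: low=0.58, steady=0.43; AND[a·b] → w = 0.2494
R3: steady=0.43, moderate=0.96; AND[a·b] → w = 0.4128
R4: secure=0.48, steady=0.43; OR[a + b − a·b] → w = 0.7036
Rules with consequent 'average': {R1, R2, R3} → strengths 0.5800, 0.2494, 0.4128
Aggregate via t-conorm [a + b − a·b]: 0.8149

0.815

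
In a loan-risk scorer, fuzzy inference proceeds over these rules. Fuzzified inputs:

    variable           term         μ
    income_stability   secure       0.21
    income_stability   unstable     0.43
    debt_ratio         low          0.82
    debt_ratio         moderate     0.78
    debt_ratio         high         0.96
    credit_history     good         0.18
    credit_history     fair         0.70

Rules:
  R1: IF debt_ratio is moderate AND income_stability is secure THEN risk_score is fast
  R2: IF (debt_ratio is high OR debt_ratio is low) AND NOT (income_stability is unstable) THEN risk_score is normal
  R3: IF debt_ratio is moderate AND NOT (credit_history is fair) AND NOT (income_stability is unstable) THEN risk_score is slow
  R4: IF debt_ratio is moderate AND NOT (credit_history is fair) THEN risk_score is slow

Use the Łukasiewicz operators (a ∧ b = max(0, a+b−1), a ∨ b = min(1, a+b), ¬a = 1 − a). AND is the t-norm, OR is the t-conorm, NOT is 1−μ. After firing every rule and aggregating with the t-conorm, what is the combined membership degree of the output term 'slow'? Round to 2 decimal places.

0.08

R1: moderate=0.78, secure=0.21; AND[max(0, a+b−1)] → w = 0.00
R2: (high=0.96 OR low=0.82) = 1.00; AND[max(0, a+b−1)] with ¬unstable=1−0.43=0.57 → w = 0.57
R3: moderate=0.78, ¬fair=1−0.70=0.30, ¬unstable=1−0.43=0.57; AND[max(0, a+b−1)] → w = 0.00
R4: moderate=0.78, ¬fair=1−0.70=0.30; AND[max(0, a+b−1)] → w = 0.08
Rules with consequent 'slow': {R3, R4} → strengths 0.00, 0.08
Aggregate via t-conorm [min(1, a+b)]: 0.08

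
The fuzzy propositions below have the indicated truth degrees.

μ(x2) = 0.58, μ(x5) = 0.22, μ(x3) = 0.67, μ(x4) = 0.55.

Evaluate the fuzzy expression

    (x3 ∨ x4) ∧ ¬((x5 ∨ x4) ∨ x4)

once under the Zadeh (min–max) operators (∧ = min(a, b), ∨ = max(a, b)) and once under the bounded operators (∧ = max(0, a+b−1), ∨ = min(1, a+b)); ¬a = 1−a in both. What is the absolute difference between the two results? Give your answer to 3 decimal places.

0.450

Under Zadeh (min–max):
  x3 ∨ x4 = max(a, b) on (0.67, 0.55) = 0.67
  x5 ∨ x4 = max(a, b) on (0.22, 0.55) = 0.55
  (x5 ∨ x4) ∨ x4 = max(a, b) on (0.55, 0.55) = 0.55
  ¬((x5 ∨ x4) ∨ x4) = 1 − 0.55 = 0.45
  (x3 ∨ x4) ∧ ¬((x5 ∨ x4) ∨ x4) = min(a, b) on (0.67, 0.45) = 0.45
  → value = 0.4500
Under bounded:
  x3 ∨ x4 = min(1, a+b) on (0.67, 0.55) = 1.00
  x5 ∨ x4 = min(1, a+b) on (0.22, 0.55) = 0.77
  (x5 ∨ x4) ∨ x4 = min(1, a+b) on (0.77, 0.55) = 1.00
  ¬((x5 ∨ x4) ∨ x4) = 1 − 1.00 = 0.00
  (x3 ∨ x4) ∧ ¬((x5 ∨ x4) ∨ x4) = max(0, a+b−1) on (1.00, 0.00) = 0.00
  → value = 0.0000
|0.4500 − 0.0000| = 0.450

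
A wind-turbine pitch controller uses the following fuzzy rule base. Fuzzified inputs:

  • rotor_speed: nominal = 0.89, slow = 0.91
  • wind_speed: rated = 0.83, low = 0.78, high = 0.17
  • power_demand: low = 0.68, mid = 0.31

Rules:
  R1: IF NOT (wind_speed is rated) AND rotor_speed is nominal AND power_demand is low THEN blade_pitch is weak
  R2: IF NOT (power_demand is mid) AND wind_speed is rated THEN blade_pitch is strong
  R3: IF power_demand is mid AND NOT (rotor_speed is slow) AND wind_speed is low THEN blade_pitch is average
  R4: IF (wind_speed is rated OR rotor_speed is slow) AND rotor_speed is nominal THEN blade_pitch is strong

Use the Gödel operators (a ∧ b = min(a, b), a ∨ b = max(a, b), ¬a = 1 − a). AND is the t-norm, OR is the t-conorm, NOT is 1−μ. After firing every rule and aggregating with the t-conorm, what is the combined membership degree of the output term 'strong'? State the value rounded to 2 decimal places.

0.89

R1: ¬rated=1−0.83=0.17, nominal=0.89, low=0.68; AND[min(a, b)] → w = 0.17
R2: ¬mid=1−0.31=0.69, rated=0.83; AND[min(a, b)] → w = 0.69
R3: mid=0.31, ¬slow=1−0.91=0.09, low=0.78; AND[min(a, b)] → w = 0.09
R4: (rated=0.83 OR slow=0.91) = 0.91; AND[min(a, b)] with nominal=0.89 → w = 0.89
Rules with consequent 'strong': {R2, R4} → strengths 0.69, 0.89
Aggregate via t-conorm [max(a, b)]: 0.89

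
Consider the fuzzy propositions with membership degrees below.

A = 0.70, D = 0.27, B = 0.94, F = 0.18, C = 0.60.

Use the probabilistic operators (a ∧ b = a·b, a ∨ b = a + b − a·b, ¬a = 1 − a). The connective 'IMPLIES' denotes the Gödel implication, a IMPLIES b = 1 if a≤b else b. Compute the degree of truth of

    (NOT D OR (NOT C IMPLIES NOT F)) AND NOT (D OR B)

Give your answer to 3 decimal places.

0.044

NOT D = 1 − 0.2700 = 0.7300
NOT C = 1 − 0.6000 = 0.4000
NOT F = 1 − 0.1800 = 0.8200
NOT C IMPLIES NOT F  [Gödel: 1 if a≤b else b] with a=0.4000, b=0.8200 → 1.0000
NOT D OR (NOT C IMPLIES NOT F) = a + b − a·b on (0.7300, 1.0000) = 1.0000
D OR B = a + b − a·b on (0.2700, 0.9400) = 0.9562
NOT (D OR B) = 1 − 0.9562 = 0.0438
(NOT D OR (NOT C IMPLIES NOT F)) AND NOT (D OR B) = a·b on (1.0000, 0.0438) = 0.0438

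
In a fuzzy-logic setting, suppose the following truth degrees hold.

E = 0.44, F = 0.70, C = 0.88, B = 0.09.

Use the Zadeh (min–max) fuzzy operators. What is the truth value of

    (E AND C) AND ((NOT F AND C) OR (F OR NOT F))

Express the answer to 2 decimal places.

0.44

E AND C = min(a, b) on (0.44, 0.88) = 0.44
NOT F = 1 − 0.70 = 0.30
NOT F AND C = min(a, b) on (0.30, 0.88) = 0.30
NOT F = 1 − 0.70 = 0.30
F OR NOT F = max(a, b) on (0.70, 0.30) = 0.70
(NOT F AND C) OR (F OR NOT F) = max(a, b) on (0.30, 0.70) = 0.70
(E AND C) AND ((NOT F AND C) OR (F OR NOT F)) = min(a, b) on (0.44, 0.70) = 0.44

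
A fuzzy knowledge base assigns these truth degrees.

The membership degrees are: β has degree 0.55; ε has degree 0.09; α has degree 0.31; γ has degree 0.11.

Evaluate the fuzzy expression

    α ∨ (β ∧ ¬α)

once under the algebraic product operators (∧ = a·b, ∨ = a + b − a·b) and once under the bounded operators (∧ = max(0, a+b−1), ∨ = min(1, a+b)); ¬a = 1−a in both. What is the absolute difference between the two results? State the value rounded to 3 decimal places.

Under algebraic product:
  ¬α = 1 − 0.3100 = 0.6900
  β ∧ ¬α = a·b on (0.5500, 0.6900) = 0.3795
  α ∨ (β ∧ ¬α) = a + b − a·b on (0.3100, 0.3795) = 0.5719
  → value = 0.5719
Under bounded:
  ¬α = 1 − 0.31 = 0.69
  β ∧ ¬α = max(0, a+b−1) on (0.55, 0.69) = 0.24
  α ∨ (β ∧ ¬α) = min(1, a+b) on (0.31, 0.24) = 0.55
  → value = 0.5500
|0.5719 − 0.5500| = 0.022

0.022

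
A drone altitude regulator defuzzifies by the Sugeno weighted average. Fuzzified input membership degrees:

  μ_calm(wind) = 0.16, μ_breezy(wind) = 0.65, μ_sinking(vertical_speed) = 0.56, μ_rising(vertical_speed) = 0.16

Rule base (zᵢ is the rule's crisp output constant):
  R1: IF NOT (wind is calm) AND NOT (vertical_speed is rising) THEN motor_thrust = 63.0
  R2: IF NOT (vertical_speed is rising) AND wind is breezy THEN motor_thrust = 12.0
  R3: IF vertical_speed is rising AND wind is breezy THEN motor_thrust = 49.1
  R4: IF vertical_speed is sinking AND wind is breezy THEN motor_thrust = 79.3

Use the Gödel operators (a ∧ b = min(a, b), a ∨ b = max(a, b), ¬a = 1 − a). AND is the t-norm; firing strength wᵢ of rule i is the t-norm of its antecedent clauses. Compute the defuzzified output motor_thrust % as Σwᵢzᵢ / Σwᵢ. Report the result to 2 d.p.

51.12

R1 (z=63.0): ¬calm=1−0.16=0.84, ¬rising=1−0.16=0.84; AND[min(a, b)] → w = 0.84
R2 (z=12.0): ¬rising=1−0.16=0.84, breezy=0.65; AND[min(a, b)] → w = 0.65
R3 (z=49.1): rising=0.16, breezy=0.65; AND[min(a, b)] → w = 0.16
R4 (z=79.3): sinking=0.56, breezy=0.65; AND[min(a, b)] → w = 0.56
Weighted average = (0.84·63.0 + 0.65·12.0 + 0.16·49.1 + 0.56·79.3) / (0.84 + 0.65 + 0.16 + 0.56)
  = 112.9840 / 2.2100 = 51.12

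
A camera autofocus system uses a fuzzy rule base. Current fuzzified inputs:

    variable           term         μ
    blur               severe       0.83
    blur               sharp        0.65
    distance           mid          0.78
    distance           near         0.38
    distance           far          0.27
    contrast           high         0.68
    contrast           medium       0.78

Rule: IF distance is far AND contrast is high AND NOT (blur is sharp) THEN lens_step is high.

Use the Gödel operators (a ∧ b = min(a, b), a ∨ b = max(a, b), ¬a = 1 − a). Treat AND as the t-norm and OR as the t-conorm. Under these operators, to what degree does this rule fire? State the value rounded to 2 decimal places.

0.27

firing strength: far=0.27, high=0.68, ¬sharp=1−0.65=0.35; AND[min(a, b)] → w = 0.27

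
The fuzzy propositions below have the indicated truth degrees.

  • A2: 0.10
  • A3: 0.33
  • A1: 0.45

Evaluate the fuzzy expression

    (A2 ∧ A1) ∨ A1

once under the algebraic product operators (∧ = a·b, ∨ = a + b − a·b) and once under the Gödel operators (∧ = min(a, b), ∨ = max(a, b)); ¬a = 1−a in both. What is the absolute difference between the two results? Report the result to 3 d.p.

Under algebraic product:
  A2 ∧ A1 = a·b on (0.1000, 0.4500) = 0.0450
  (A2 ∧ A1) ∨ A1 = a + b − a·b on (0.0450, 0.4500) = 0.4748
  → value = 0.4748
Under Gödel:
  A2 ∧ A1 = min(a, b) on (0.10, 0.45) = 0.10
  (A2 ∧ A1) ∨ A1 = max(a, b) on (0.10, 0.45) = 0.45
  → value = 0.4500
|0.4748 − 0.4500| = 0.025

0.025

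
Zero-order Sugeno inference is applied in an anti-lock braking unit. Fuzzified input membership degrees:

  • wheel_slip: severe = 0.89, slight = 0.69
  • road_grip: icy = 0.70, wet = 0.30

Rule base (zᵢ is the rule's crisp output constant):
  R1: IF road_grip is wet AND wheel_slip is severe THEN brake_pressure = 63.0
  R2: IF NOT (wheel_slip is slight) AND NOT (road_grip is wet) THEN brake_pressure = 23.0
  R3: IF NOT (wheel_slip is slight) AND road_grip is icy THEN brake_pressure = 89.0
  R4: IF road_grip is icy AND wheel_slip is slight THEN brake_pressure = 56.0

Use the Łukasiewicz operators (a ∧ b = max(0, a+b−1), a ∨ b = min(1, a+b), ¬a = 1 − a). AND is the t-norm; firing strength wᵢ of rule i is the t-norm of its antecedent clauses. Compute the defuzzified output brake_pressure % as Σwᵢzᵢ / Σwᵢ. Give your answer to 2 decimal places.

R1 (z=63.0): wet=0.30, severe=0.89; AND[max(0, a+b−1)] → w = 0.19
R2 (z=23.0): ¬slight=1−0.69=0.31, ¬wet=1−0.30=0.70; AND[max(0, a+b−1)] → w = 0.01
R3 (z=89.0): ¬slight=1−0.69=0.31, icy=0.70; AND[max(0, a+b−1)] → w = 0.01
R4 (z=56.0): icy=0.70, slight=0.69; AND[max(0, a+b−1)] → w = 0.39
Weighted average = (0.19·63.0 + 0.01·23.0 + 0.01·89.0 + 0.39·56.0) / (0.19 + 0.01 + 0.01 + 0.39)
  = 34.9300 / 0.6000 = 58.22

58.22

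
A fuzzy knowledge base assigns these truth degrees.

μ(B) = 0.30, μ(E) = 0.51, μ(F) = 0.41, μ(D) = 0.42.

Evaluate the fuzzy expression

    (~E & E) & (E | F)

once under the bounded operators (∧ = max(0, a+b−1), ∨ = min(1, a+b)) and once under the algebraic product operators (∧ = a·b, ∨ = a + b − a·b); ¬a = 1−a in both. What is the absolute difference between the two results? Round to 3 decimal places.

0.178

Under bounded:
  ~E = 1 − 0.51 = 0.49
  ~E & E = max(0, a+b−1) on (0.49, 0.51) = 0.00
  E | F = min(1, a+b) on (0.51, 0.41) = 0.92
  (~E & E) & (E | F) = max(0, a+b−1) on (0.00, 0.92) = 0.00
  → value = 0.0000
Under algebraic product:
  ~E = 1 − 0.5100 = 0.4900
  ~E & E = a·b on (0.4900, 0.5100) = 0.2499
  E | F = a + b − a·b on (0.5100, 0.4100) = 0.7109
  (~E & E) & (E | F) = a·b on (0.2499, 0.7109) = 0.1777
  → value = 0.1777
|0.0000 − 0.1777| = 0.178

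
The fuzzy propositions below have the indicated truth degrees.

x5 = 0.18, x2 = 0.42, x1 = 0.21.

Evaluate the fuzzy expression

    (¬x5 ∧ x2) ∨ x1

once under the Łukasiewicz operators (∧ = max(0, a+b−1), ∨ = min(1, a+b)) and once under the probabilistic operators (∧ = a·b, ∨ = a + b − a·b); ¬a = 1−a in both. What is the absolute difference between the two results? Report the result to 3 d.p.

0.032

Under Łukasiewicz:
  ¬x5 = 1 − 0.18 = 0.82
  ¬x5 ∧ x2 = max(0, a+b−1) on (0.82, 0.42) = 0.24
  (¬x5 ∧ x2) ∨ x1 = min(1, a+b) on (0.24, 0.21) = 0.45
  → value = 0.4500
Under probabilistic:
  ¬x5 = 1 − 0.1800 = 0.8200
  ¬x5 ∧ x2 = a·b on (0.8200, 0.4200) = 0.3444
  (¬x5 ∧ x2) ∨ x1 = a + b − a·b on (0.3444, 0.2100) = 0.4821
  → value = 0.4821
|0.4500 − 0.4821| = 0.032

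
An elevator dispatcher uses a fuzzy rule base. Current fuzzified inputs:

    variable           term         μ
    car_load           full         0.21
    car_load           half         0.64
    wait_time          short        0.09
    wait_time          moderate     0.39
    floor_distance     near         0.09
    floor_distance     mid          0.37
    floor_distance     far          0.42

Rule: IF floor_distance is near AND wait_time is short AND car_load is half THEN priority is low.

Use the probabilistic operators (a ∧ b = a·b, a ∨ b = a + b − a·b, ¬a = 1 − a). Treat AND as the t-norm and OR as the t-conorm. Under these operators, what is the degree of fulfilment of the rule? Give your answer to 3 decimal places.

0.005

firing strength: near=0.09, short=0.09, half=0.64; AND[a·b] → w = 0.0052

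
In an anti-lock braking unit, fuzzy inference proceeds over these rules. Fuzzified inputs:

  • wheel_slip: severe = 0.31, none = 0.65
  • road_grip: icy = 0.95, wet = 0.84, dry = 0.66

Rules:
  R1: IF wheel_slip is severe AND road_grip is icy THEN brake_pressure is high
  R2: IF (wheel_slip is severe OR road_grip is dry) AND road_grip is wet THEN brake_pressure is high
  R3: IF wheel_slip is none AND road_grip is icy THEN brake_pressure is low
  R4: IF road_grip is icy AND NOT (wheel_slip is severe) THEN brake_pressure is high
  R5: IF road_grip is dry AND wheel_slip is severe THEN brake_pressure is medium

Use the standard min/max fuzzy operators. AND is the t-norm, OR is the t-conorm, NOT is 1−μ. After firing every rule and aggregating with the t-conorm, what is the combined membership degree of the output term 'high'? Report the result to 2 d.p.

0.69

R1: severe=0.31, icy=0.95; AND[min(a, b)] → w = 0.31
R2: (severe=0.31 OR dry=0.66) = 0.66; AND[min(a, b)] with wet=0.84 → w = 0.66
R3: none=0.65, icy=0.95; AND[min(a, b)] → w = 0.65
R4: icy=0.95, ¬severe=1−0.31=0.69; AND[min(a, b)] → w = 0.69
R5: dry=0.66, severe=0.31; AND[min(a, b)] → w = 0.31
Rules with consequent 'high': {R1, R2, R4} → strengths 0.31, 0.66, 0.69
Aggregate via t-conorm [max(a, b)]: 0.69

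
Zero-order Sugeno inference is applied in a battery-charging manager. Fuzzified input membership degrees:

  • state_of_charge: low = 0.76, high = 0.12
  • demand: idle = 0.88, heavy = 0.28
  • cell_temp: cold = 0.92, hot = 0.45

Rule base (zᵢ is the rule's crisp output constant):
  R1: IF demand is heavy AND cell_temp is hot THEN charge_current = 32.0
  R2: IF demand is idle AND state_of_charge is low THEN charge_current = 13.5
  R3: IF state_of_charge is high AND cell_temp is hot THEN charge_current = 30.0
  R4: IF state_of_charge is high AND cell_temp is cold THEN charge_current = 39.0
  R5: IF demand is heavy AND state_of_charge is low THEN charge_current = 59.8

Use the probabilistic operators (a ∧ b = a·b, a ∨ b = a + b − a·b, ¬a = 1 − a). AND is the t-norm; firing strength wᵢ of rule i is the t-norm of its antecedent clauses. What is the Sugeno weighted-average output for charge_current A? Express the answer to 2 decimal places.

R1 (z=32.0): heavy=0.28, hot=0.45; AND[a·b] → w = 0.1260
R2 (z=13.5): idle=0.88, low=0.76; AND[a·b] → w = 0.6688
R3 (z=30.0): high=0.12, hot=0.45; AND[a·b] → w = 0.0540
R4 (z=39.0): high=0.12, cold=0.92; AND[a·b] → w = 0.1104
R5 (z=59.8): heavy=0.28, low=0.76; AND[a·b] → w = 0.2128
Weighted average = (0.1260·32.0 + 0.6688·13.5 + 0.0540·30.0 + 0.1104·39.0 + 0.2128·59.8) / (0.1260 + 0.6688 + 0.0540 + 0.1104 + 0.2128)
  = 31.7118 / 1.1720 = 27.06

27.06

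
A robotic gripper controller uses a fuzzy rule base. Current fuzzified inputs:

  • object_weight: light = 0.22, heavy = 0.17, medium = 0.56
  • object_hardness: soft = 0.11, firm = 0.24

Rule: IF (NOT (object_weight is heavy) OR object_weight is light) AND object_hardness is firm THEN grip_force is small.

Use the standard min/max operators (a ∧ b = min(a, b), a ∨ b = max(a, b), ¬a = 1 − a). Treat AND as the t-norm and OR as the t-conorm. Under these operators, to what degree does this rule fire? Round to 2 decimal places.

firing strength: (¬heavy=1−0.17=0.83 OR light=0.22) = 0.83; AND[min(a, b)] with firm=0.24 → w = 0.24

0.24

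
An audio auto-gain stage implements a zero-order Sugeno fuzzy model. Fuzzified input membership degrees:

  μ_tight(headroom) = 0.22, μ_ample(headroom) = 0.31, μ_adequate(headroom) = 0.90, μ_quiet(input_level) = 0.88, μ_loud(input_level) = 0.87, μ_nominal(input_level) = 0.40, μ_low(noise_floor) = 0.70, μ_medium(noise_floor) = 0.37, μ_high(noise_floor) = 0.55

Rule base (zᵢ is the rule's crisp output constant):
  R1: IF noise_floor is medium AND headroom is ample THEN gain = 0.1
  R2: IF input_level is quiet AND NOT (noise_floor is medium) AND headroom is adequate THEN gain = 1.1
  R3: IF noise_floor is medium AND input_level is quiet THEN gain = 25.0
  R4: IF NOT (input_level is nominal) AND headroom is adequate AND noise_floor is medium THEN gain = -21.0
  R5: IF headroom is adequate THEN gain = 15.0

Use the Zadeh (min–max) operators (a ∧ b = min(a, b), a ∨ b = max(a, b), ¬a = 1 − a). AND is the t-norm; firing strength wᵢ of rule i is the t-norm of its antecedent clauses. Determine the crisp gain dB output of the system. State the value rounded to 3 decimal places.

R1 (z=0.1): medium=0.37, ample=0.31; AND[min(a, b)] → w = 0.31
R2 (z=1.1): quiet=0.88, ¬medium=1−0.37=0.63, adequate=0.90; AND[min(a, b)] → w = 0.63
R3 (z=25.0): medium=0.37, quiet=0.88; AND[min(a, b)] → w = 0.37
R4 (z=-21.0): ¬nominal=1−0.40=0.60, adequate=0.90, medium=0.37; AND[min(a, b)] → w = 0.37
R5 (z=15.0): adequate=0.90 → w = 0.90
Weighted average = (0.31·0.1 + 0.63·1.1 + 0.37·25.0 + 0.37·-21.0 + 0.90·15.0) / (0.31 + 0.63 + 0.37 + 0.37 + 0.90)
  = 15.7040 / 2.5800 = 6.087

6.087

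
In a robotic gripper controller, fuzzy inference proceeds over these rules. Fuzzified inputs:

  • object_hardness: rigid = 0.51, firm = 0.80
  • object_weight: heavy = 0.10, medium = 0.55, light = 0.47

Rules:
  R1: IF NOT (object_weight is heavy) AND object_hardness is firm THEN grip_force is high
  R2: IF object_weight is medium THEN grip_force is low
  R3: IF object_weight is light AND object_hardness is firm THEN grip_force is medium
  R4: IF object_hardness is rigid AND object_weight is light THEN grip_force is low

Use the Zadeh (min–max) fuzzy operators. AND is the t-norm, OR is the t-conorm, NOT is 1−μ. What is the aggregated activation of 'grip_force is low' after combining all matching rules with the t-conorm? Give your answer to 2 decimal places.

0.55

R1: ¬heavy=1−0.10=0.90, firm=0.80; AND[min(a, b)] → w = 0.80
R2: medium=0.55 → w = 0.55
R3: light=0.47, firm=0.80; AND[min(a, b)] → w = 0.47
R4: rigid=0.51, light=0.47; AND[min(a, b)] → w = 0.47
Rules with consequent 'low': {R2, R4} → strengths 0.55, 0.47
Aggregate via t-conorm [max(a, b)]: 0.55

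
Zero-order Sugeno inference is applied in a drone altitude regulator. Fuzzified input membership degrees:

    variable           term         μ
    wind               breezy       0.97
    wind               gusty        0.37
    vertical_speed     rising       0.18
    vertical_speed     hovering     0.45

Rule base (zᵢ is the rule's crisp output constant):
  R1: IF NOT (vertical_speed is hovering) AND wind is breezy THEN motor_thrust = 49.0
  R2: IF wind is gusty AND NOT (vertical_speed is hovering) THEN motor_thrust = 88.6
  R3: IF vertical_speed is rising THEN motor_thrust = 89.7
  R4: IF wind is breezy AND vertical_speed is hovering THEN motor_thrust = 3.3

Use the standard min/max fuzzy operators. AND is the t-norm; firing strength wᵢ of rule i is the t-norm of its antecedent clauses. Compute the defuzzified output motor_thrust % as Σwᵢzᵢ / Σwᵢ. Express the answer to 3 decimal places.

49.912

R1 (z=49.0): ¬hovering=1−0.45=0.55, breezy=0.97; AND[min(a, b)] → w = 0.55
R2 (z=88.6): gusty=0.37, ¬hovering=1−0.45=0.55; AND[min(a, b)] → w = 0.37
R3 (z=89.7): rising=0.18 → w = 0.18
R4 (z=3.3): breezy=0.97, hovering=0.45; AND[min(a, b)] → w = 0.45
Weighted average = (0.55·49.0 + 0.37·88.6 + 0.18·89.7 + 0.45·3.3) / (0.55 + 0.37 + 0.18 + 0.45)
  = 77.3630 / 1.5500 = 49.912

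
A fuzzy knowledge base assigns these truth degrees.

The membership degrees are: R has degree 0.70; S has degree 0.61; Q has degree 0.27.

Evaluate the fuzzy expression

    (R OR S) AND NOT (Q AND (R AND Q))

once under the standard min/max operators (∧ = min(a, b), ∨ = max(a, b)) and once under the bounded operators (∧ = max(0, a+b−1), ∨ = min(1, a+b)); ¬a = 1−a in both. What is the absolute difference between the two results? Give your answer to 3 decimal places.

Under standard min/max:
  R OR S = max(a, b) on (0.70, 0.61) = 0.70
  R AND Q = min(a, b) on (0.70, 0.27) = 0.27
  Q AND (R AND Q) = min(a, b) on (0.27, 0.27) = 0.27
  NOT (Q AND (R AND Q)) = 1 − 0.27 = 0.73
  (R OR S) AND NOT (Q AND (R AND Q)) = min(a, b) on (0.70, 0.73) = 0.70
  → value = 0.7000
Under bounded:
  R OR S = min(1, a+b) on (0.70, 0.61) = 1.00
  R AND Q = max(0, a+b−1) on (0.70, 0.27) = 0.00
  Q AND (R AND Q) = max(0, a+b−1) on (0.27, 0.00) = 0.00
  NOT (Q AND (R AND Q)) = 1 − 0.00 = 1.00
  (R OR S) AND NOT (Q AND (R AND Q)) = max(0, a+b−1) on (1.00, 1.00) = 1.00
  → value = 1.0000
|0.7000 − 1.0000| = 0.300

0.300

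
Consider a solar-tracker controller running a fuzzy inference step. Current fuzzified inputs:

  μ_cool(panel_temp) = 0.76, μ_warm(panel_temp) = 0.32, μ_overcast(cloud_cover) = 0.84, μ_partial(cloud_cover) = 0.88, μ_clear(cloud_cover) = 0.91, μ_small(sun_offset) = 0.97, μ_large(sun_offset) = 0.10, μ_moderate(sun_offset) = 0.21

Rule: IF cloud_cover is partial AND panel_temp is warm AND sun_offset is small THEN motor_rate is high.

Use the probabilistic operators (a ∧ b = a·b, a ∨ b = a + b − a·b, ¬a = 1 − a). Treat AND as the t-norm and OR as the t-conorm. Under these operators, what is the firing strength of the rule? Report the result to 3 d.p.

firing strength: partial=0.88, warm=0.32, small=0.97; AND[a·b] → w = 0.2732

0.273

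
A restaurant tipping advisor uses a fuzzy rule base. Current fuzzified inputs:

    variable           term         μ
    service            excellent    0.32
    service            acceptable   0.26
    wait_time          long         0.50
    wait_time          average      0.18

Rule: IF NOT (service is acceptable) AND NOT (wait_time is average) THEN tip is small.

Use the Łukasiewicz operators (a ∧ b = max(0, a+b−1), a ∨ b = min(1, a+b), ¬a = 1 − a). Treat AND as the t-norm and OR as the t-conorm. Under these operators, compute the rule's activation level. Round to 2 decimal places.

firing strength: ¬acceptable=1−0.26=0.74, ¬average=1−0.18=0.82; AND[max(0, a+b−1)] → w = 0.56

0.56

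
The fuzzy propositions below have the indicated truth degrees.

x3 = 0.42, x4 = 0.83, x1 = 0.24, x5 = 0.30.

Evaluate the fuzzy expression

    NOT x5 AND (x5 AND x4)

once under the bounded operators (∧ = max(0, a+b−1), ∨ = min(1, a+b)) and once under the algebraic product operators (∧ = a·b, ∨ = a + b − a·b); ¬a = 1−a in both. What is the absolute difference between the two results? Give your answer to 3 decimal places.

Under bounded:
  NOT x5 = 1 − 0.30 = 0.70
  x5 AND x4 = max(0, a+b−1) on (0.30, 0.83) = 0.13
  NOT x5 AND (x5 AND x4) = max(0, a+b−1) on (0.70, 0.13) = 0.00
  → value = 0.0000
Under algebraic product:
  NOT x5 = 1 − 0.3000 = 0.7000
  x5 AND x4 = a·b on (0.3000, 0.8300) = 0.2490
  NOT x5 AND (x5 AND x4) = a·b on (0.7000, 0.2490) = 0.1743
  → value = 0.1743
|0.0000 − 0.1743| = 0.174

0.174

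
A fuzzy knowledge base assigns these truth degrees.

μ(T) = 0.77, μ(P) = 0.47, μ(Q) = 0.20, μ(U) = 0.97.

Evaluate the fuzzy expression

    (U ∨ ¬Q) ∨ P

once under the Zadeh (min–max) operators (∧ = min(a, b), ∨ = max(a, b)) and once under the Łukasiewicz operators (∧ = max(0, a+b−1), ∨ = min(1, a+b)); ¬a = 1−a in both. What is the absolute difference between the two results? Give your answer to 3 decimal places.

Under Zadeh (min–max):
  ¬Q = 1 − 0.20 = 0.80
  U ∨ ¬Q = max(a, b) on (0.97, 0.80) = 0.97
  (U ∨ ¬Q) ∨ P = max(a, b) on (0.97, 0.47) = 0.97
  → value = 0.9700
Under Łukasiewicz:
  ¬Q = 1 − 0.20 = 0.80
  U ∨ ¬Q = min(1, a+b) on (0.97, 0.80) = 1.00
  (U ∨ ¬Q) ∨ P = min(1, a+b) on (1.00, 0.47) = 1.00
  → value = 1.0000
|0.9700 − 1.0000| = 0.030

0.030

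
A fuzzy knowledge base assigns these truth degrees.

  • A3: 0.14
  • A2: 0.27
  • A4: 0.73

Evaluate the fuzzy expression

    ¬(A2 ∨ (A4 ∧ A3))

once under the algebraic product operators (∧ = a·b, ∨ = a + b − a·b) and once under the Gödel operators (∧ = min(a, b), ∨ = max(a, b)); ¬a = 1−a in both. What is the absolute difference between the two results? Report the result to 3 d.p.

0.075

Under algebraic product:
  A4 ∧ A3 = a·b on (0.7300, 0.1400) = 0.1022
  A2 ∨ (A4 ∧ A3) = a + b − a·b on (0.2700, 0.1022) = 0.3446
  ¬(A2 ∨ (A4 ∧ A3)) = 1 − 0.3446 = 0.6554
  → value = 0.6554
Under Gödel:
  A4 ∧ A3 = min(a, b) on (0.73, 0.14) = 0.14
  A2 ∨ (A4 ∧ A3) = max(a, b) on (0.27, 0.14) = 0.27
  ¬(A2 ∨ (A4 ∧ A3)) = 1 − 0.27 = 0.73
  → value = 0.7300
|0.6554 − 0.7300| = 0.075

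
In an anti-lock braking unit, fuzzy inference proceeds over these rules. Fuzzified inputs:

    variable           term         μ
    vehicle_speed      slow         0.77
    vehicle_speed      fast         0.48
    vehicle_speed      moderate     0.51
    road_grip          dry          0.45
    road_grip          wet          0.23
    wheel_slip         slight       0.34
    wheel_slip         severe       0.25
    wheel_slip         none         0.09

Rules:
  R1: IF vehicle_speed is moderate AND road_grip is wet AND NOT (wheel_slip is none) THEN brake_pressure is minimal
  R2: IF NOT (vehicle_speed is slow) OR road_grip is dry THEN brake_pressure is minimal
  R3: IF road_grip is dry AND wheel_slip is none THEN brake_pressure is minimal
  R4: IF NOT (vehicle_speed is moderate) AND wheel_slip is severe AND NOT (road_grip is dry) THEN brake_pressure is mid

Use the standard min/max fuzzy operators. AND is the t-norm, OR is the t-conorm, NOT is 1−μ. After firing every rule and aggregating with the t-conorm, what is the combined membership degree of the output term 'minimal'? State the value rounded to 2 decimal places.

0.45

R1: moderate=0.51, wet=0.23, ¬none=1−0.09=0.91; AND[min(a, b)] → w = 0.23
R2: ¬slow=1−0.77=0.23, dry=0.45; OR[max(a, b)] → w = 0.45
R3: dry=0.45, none=0.09; AND[min(a, b)] → w = 0.09
R4: ¬moderate=1−0.51=0.49, severe=0.25, ¬dry=1−0.45=0.55; AND[min(a, b)] → w = 0.25
Rules with consequent 'minimal': {R1, R2, R3} → strengths 0.23, 0.45, 0.09
Aggregate via t-conorm [max(a, b)]: 0.45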